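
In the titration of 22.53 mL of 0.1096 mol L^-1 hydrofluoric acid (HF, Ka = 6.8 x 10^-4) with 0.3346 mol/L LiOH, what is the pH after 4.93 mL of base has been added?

3.47

Initial n(HF) = 0.1096 x 0.02253 = 0.002469 mol.
n(LiOH) added = 0.3346 x 0.004930 = 0.001650 mol, converting that many moles of HF to F-.
Remaining n(HF) = 0.0008197 mol; n(F-) = 0.001650 mol.
By Henderson-Hasselbalch, pH = pKa + log([A^-]/[HA]) = 3.17 + log(0.001650/0.0008197) = 3.17 + (+0.30) = 3.47.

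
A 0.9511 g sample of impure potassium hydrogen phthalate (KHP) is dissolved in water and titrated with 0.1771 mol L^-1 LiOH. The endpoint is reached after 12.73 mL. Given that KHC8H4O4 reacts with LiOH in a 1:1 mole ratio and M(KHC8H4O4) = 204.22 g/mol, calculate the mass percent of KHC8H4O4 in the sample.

n(LiOH) = 0.1771 x 0.01273 = 0.002254 mol.
n(KHC8H4O4) = 0.002254 / 1 = 0.002254 mol.
mass of KHC8H4O4 = 0.002254 x 204.22 = 0.4604 g.
% purity = 0.4604 / 0.9511 x 100 = 48.4%.

48.4%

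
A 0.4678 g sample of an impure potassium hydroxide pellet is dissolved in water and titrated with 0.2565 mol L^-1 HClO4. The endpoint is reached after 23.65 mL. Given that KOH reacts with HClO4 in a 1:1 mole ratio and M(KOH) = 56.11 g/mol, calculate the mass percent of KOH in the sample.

72.8%

n(HClO4) = 0.2565 x 0.02365 = 0.006066 mol.
n(KOH) = 0.006066 / 1 = 0.006066 mol.
mass of KOH = 0.006066 x 56.11 = 0.3404 g.
% purity = 0.3404 / 0.4678 x 100 = 72.8%.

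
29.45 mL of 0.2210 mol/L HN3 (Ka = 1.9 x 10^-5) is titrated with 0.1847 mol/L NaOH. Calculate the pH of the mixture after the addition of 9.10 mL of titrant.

4.26

Initial n(HN3) = 0.2210 x 0.02945 = 0.006508 mol.
n(NaOH) added = 0.1847 x 0.009100 = 0.001681 mol, converting that many moles of HN3 to N3-.
Remaining n(HN3) = 0.004828 mol; n(N3-) = 0.001681 mol.
By Henderson-Hasselbalch, pH = pKa + log([A^-]/[HA]) = 4.72 + log(0.001681/0.004828) = 4.72 + (-0.46) = 4.26.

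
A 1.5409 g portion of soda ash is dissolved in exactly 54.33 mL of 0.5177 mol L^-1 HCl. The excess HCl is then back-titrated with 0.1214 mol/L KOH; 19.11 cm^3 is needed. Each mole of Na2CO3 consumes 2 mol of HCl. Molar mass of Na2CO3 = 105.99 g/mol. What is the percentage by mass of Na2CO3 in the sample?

Total n(HCl) added = 0.5177 x 0.05433 = 0.02813 mol.
n(KOH) used = 0.1214 x 0.01911 = 0.002320 mol, which equals the excess n(HCl).
So n(HCl) consumed by the sample = 0.02813 - 0.002320 = 0.02581 mol.
n(Na2CO3) = 0.02581 / 2 = 0.01290 mol.
mass Na2CO3 = 0.01290 x 105.99 = 1.368 g, so %Na2CO3 = 1.368/1.5409 x 100 = 88.8%.

88.8%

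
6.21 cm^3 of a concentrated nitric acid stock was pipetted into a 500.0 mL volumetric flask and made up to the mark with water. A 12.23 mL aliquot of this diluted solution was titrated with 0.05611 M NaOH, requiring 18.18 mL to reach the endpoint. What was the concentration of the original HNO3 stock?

6.72 M

n(NaOH) = 0.05611 x 0.01818 = 0.001020 mol.
n(HNO3) in the aliquot = 0.001020 mol.
[diluted HNO3] = 0.001020 / 0.01223 = 0.08341 M.
Dilution factor = 500.0/6.210 = 80.52, so [stock] = 0.08341 x 80.52 = 6.72 M.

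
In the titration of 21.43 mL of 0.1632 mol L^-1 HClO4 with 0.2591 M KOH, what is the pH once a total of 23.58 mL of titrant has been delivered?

12.76

n(acid) = 0.1632 x 0.02143 = 0.003497 mol; n(KOH) added = 0.2591 x 0.02358 = 0.006110 mol.
Base is in excess by 0.006110 - 0.003497 = 0.002612 mol in a total volume of 0.04501 L.
[OH^-] = 0.002612/0.04501 = 0.05804 M, so pOH = 1.24 and pH = 14.00 - 1.24 = 12.76.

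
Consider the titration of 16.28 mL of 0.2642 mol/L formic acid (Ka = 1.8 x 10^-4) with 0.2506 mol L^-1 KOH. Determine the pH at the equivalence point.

n(HCOOH) = 0.2642 x 0.01628 = 0.004301 mol; V(KOH) at equivalence = 0.004301/0.2506 = 0.01716 L.
At equivalence all the acid is converted to HCOO-; total volume = 0.01628 + 0.01716 = 0.03344 L, so [HCOO-] = 0.004301/0.03344 = 0.1286 M.
Kb = Kw/Ka = 1.0e-14 / 1.8 x 10^-4 = 5.56e-11.
[OH^-] = sqrt(Kb x [HCOO-]) = sqrt(5.56e-11 x 0.1286) = 2.67e-6 M.
pOH = 5.57, so pH = 14.00 - 5.57 = 8.43.

8.43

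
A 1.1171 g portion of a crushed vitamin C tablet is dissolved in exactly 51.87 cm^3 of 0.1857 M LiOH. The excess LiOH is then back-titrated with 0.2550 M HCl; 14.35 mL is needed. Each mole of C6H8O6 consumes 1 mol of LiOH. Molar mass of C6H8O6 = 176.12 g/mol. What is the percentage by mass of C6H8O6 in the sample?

Total n(LiOH) added = 0.1857 x 0.05187 = 0.009632 mol.
n(HCl) used = 0.2550 x 0.01435 = 0.003659 mol, which equals the excess n(LiOH).
So n(LiOH) consumed by the sample = 0.009632 - 0.003659 = 0.005973 mol.
n(C6H8O6) = 0.005973 / 1 = 0.005973 mol.
mass C6H8O6 = 0.005973 x 176.12 = 1.052 g, so %C6H8O6 = 1.052/1.1171 x 100 = 94.2%.

94.2%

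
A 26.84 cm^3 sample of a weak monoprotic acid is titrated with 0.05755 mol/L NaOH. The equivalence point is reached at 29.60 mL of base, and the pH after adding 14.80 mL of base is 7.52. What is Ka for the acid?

14.80 mL is half of the equivalence volume, so this is the half-equivalence point where [HA] = [A^-].
At half-equivalence pH = pKa, so pKa = 7.52.
Ka = 10^(-7.52) = 3.0 x 10^-8.

3.0 x 10^-8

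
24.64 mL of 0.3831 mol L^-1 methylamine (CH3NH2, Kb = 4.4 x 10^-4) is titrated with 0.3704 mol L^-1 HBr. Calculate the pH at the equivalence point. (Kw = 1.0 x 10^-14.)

5.68

n(CH3NH2) = 0.3831 x 0.02464 = 0.009440 mol; V(HBr) at equivalence = 0.009440/0.3704 = 0.02548 L.
At equivalence the base is fully converted to CH3NH3+; total volume = 0.05012 L, so [CH3NH3+] = 0.009440/0.05012 = 0.1883 M.
Ka(CH3NH3+) = Kw/Kb = 1.0e-14 / 4.4 x 10^-4 = 2.27e-11.
[H^+] = sqrt(Ka x [CH3NH3+]) = sqrt(2.27e-11 x 0.1883) = 2.07e-6 M.
pH = -log(2.07e-6) = 5.68.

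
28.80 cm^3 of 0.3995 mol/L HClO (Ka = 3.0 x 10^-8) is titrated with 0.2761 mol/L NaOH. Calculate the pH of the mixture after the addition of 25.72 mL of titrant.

7.73

Initial n(HClO) = 0.3995 x 0.02880 = 0.01151 mol.
n(NaOH) added = 0.2761 x 0.02572 = 0.007101 mol, converting that many moles of HClO to ClO-.
Remaining n(HClO) = 0.004404 mol; n(ClO-) = 0.007101 mol.
By Henderson-Hasselbalch, pH = pKa + log([A^-]/[HA]) = 7.52 + log(0.007101/0.004404) = 7.52 + (+0.21) = 7.73.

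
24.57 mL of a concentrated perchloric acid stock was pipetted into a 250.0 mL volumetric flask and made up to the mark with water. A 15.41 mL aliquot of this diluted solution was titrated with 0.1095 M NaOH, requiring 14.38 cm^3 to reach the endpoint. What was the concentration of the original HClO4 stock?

n(NaOH) = 0.1095 x 0.01438 = 0.001575 mol.
n(HClO4) in the aliquot = 0.001575 mol.
[diluted HClO4] = 0.001575 / 0.01541 = 0.1022 M.
Dilution factor = 250.0/24.57 = 10.18, so [stock] = 0.1022 x 10.18 = 1.04 M.

1.04 M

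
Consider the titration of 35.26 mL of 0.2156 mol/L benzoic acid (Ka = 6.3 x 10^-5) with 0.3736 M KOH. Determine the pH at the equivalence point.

8.67

n(C6H5COOH) = 0.2156 x 0.03526 = 0.007602 mol; V(KOH) at equivalence = 0.007602/0.3736 = 0.02035 L.
At equivalence all the acid is converted to C6H5COO-; total volume = 0.03526 + 0.02035 = 0.05561 L, so [C6H5COO-] = 0.007602/0.05561 = 0.1367 M.
Kb = Kw/Ka = 1.0e-14 / 6.3 x 10^-5 = 1.59e-10.
[OH^-] = sqrt(Kb x [C6H5COO-]) = sqrt(1.59e-10 x 0.1367) = 4.66e-6 M.
pOH = 5.33, so pH = 14.00 - 5.33 = 8.67.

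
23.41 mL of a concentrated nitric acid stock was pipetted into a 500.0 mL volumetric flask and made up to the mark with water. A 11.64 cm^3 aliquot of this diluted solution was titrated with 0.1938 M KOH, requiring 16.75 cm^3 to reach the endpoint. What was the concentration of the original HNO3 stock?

n(KOH) = 0.1938 x 0.01675 = 0.003246 mol.
n(HNO3) in the aliquot = 0.003246 mol.
[diluted HNO3] = 0.003246 / 0.01164 = 0.2789 M.
Dilution factor = 500.0/23.41 = 21.36, so [stock] = 0.2789 x 21.36 = 5.96 M.

5.96 M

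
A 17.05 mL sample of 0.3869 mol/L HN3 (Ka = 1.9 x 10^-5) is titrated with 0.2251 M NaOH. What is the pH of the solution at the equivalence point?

n(HN3) = 0.3869 x 0.01705 = 0.006597 mol; V(NaOH) at equivalence = 0.006597/0.2251 = 0.02931 L.
At equivalence all the acid is converted to N3-; total volume = 0.01705 + 0.02931 = 0.04636 L, so [N3-] = 0.006597/0.04636 = 0.1423 M.
Kb = Kw/Ka = 1.0e-14 / 1.9 x 10^-5 = 5.26e-10.
[OH^-] = sqrt(Kb x [N3-]) = sqrt(5.26e-10 x 0.1423) = 8.65e-6 M.
pOH = 5.06, so pH = 14.00 - 5.06 = 8.94.

8.94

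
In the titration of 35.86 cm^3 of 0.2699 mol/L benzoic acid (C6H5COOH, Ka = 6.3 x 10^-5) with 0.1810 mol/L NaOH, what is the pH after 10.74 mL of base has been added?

Initial n(C6H5COOH) = 0.2699 x 0.03586 = 0.009679 mol.
n(NaOH) added = 0.1810 x 0.01074 = 0.001944 mol, converting that many moles of C6H5COOH to C6H5COO-.
Remaining n(C6H5COOH) = 0.007735 mol; n(C6H5COO-) = 0.001944 mol.
By Henderson-Hasselbalch, pH = pKa + log([A^-]/[HA]) = 4.20 + log(0.001944/0.007735) = 4.20 + (-0.60) = 3.60.

3.60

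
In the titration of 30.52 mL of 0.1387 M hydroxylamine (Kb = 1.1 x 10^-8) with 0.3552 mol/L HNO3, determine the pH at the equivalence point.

n(NH2OH) = 0.1387 x 0.03052 = 0.004233 mol; V(HNO3) at equivalence = 0.004233/0.3552 = 0.01192 L.
At equivalence the base is fully converted to NH3OH+; total volume = 0.04244 L, so [NH3OH+] = 0.004233/0.04244 = 0.09975 M.
Ka(NH3OH+) = Kw/Kb = 1.0e-14 / 1.1 x 10^-8 = 9.09e-7.
[H^+] = sqrt(Ka x [NH3OH+]) = sqrt(9.09e-7 x 0.09975) = 0.000301 M.
pH = -log(0.000301) = 3.52.

3.52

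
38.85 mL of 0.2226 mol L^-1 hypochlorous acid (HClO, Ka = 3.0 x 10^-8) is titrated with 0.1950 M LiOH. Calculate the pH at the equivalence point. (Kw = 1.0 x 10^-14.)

n(HClO) = 0.2226 x 0.03885 = 0.008648 mol; V(LiOH) at equivalence = 0.008648/0.1950 = 0.04435 L.
At equivalence all the acid is converted to ClO-; total volume = 0.03885 + 0.04435 = 0.08320 L, so [ClO-] = 0.008648/0.08320 = 0.1039 M.
Kb = Kw/Ka = 1.0e-14 / 3.0 x 10^-8 = 3.33e-7.
[OH^-] = sqrt(Kb x [ClO-]) = sqrt(3.33e-7 x 0.1039) = 0.000186 M.
pOH = 3.73, so pH = 14.00 - 3.73 = 10.27.

10.27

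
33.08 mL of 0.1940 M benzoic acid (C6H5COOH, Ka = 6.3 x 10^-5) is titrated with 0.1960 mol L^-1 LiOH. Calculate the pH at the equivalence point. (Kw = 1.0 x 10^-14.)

n(C6H5COOH) = 0.1940 x 0.03308 = 0.006418 mol; V(LiOH) at equivalence = 0.006418/0.1960 = 0.03274 L.
At equivalence all the acid is converted to C6H5COO-; total volume = 0.03308 + 0.03274 = 0.06582 L, so [C6H5COO-] = 0.006418/0.06582 = 0.09750 M.
Kb = Kw/Ka = 1.0e-14 / 6.3 x 10^-5 = 1.59e-10.
[OH^-] = sqrt(Kb x [C6H5COO-]) = sqrt(1.59e-10 x 0.09750) = 3.93e-6 M.
pOH = 5.41, so pH = 14.00 - 5.41 = 8.59.

8.59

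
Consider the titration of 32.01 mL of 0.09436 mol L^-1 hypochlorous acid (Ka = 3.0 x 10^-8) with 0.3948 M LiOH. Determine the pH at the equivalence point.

n(HClO) = 0.09436 x 0.03201 = 0.003020 mol; V(LiOH) at equivalence = 0.003020/0.3948 = 0.007651 L.
At equivalence all the acid is converted to ClO-; total volume = 0.03201 + 0.007651 = 0.03966 L, so [ClO-] = 0.003020/0.03966 = 0.07616 M.
Kb = Kw/Ka = 1.0e-14 / 3.0 x 10^-8 = 3.33e-7.
[OH^-] = sqrt(Kb x [ClO-]) = sqrt(3.33e-7 x 0.07616) = 0.000159 M.
pOH = 3.80, so pH = 14.00 - 3.80 = 10.20.

10.20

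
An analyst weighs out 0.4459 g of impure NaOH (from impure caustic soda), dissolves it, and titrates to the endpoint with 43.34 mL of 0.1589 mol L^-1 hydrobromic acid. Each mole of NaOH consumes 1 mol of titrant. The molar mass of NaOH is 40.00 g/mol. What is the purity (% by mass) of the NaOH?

61.8%

n(HBr) = 0.1589 x 0.04334 = 0.006887 mol.
n(NaOH) = 0.006887 / 1 = 0.006887 mol.
mass of NaOH = 0.006887 x 40.00 = 0.2755 g.
% purity = 0.2755 / 0.4459 x 100 = 61.8%.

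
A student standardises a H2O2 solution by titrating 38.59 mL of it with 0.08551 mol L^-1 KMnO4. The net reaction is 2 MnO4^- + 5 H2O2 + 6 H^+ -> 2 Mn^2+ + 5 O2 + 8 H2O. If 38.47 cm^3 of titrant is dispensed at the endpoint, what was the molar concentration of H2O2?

n(KMnO4) = 0.08551 x 0.03847 = 0.003290 mol.
From the balanced equation, 2 mol KMnO4 reacts with 5 mol H2O2, so n(H2O2) = 0.003290 x 5/2 = 0.008224 mol.
[H2O2] = 0.008224 / 0.03859 L = 0.213 M.

0.213 M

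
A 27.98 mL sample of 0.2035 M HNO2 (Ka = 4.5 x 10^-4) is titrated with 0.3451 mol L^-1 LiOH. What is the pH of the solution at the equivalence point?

n(HNO2) = 0.2035 x 0.02798 = 0.005694 mol; V(LiOH) at equivalence = 0.005694/0.3451 = 0.01650 L.
At equivalence all the acid is converted to NO2-; total volume = 0.02798 + 0.01650 = 0.04448 L, so [NO2-] = 0.005694/0.04448 = 0.1280 M.
Kb = Kw/Ka = 1.0e-14 / 4.5 x 10^-4 = 2.22e-11.
[OH^-] = sqrt(Kb x [NO2-]) = sqrt(2.22e-11 x 0.1280) = 1.69e-6 M.
pOH = 5.77, so pH = 14.00 - 5.77 = 8.23.

8.23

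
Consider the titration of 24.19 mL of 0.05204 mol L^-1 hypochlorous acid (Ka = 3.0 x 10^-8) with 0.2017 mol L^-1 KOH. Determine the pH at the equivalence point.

n(HClO) = 0.05204 x 0.02419 = 0.001259 mol; V(KOH) at equivalence = 0.001259/0.2017 = 0.006241 L.
At equivalence all the acid is converted to ClO-; total volume = 0.02419 + 0.006241 = 0.03043 L, so [ClO-] = 0.001259/0.03043 = 0.04137 M.
Kb = Kw/Ka = 1.0e-14 / 3.0 x 10^-8 = 3.33e-7.
[OH^-] = sqrt(Kb x [ClO-]) = sqrt(3.33e-7 x 0.04137) = 0.000117 M.
pOH = 3.93, so pH = 14.00 - 3.93 = 10.07.

10.07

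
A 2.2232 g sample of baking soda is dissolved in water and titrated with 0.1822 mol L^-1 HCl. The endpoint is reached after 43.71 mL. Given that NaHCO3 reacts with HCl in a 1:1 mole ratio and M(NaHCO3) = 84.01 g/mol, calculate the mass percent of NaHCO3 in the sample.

n(HCl) = 0.1822 x 0.04371 = 0.007964 mol.
n(NaHCO3) = 0.007964 / 1 = 0.007964 mol.
mass of NaHCO3 = 0.007964 x 84.01 = 0.6691 g.
% purity = 0.6691 / 2.2232 x 100 = 30.1%.

30.1%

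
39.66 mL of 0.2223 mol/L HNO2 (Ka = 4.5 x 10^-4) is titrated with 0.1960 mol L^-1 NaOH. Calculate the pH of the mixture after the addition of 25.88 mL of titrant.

Initial n(HNO2) = 0.2223 x 0.03966 = 0.008816 mol.
n(NaOH) added = 0.1960 x 0.02588 = 0.005072 mol, converting that many moles of HNO2 to NO2-.
Remaining n(HNO2) = 0.003744 mol; n(NO2-) = 0.005072 mol.
By Henderson-Hasselbalch, pH = pKa + log([A^-]/[HA]) = 3.35 + log(0.005072/0.003744) = 3.35 + (+0.13) = 3.48.

3.48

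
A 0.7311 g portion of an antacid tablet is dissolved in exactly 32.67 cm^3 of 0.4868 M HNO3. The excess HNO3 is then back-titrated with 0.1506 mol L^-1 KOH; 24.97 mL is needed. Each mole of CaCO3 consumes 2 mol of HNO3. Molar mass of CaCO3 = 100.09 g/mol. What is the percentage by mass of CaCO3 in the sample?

Total n(HNO3) added = 0.4868 x 0.03267 = 0.01590 mol.
n(KOH) used = 0.1506 x 0.02497 = 0.003760 mol, which equals the excess n(HNO3).
So n(HNO3) consumed by the sample = 0.01590 - 0.003760 = 0.01214 mol.
n(CaCO3) = 0.01214 / 2 = 0.006072 mol.
mass CaCO3 = 0.006072 x 100.09 = 0.6077 g, so %CaCO3 = 0.6077/0.7311 x 100 = 83.1%.

83.1%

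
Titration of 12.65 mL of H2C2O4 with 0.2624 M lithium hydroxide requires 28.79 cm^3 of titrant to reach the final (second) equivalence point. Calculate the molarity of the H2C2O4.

n(LiOH) = 0.2624 x 0.02879 = 0.007554 mol.
At the final (second) equivalence point, 2 mol OH^- react per mol H2C2O4, so n(H2C2O4) = 0.007554 / 2 = 0.003777 mol.
[H2C2O4] = 0.003777 / 0.01265 L = 0.299 M.

0.299 M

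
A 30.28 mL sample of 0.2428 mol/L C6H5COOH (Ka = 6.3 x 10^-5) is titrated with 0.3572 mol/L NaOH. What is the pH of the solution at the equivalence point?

n(C6H5COOH) = 0.2428 x 0.03028 = 0.007352 mol; V(NaOH) at equivalence = 0.007352/0.3572 = 0.02058 L.
At equivalence all the acid is converted to C6H5COO-; total volume = 0.03028 + 0.02058 = 0.05086 L, so [C6H5COO-] = 0.007352/0.05086 = 0.1445 M.
Kb = Kw/Ka = 1.0e-14 / 6.3 x 10^-5 = 1.59e-10.
[OH^-] = sqrt(Kb x [C6H5COO-]) = sqrt(1.59e-10 x 0.1445) = 4.79e-6 M.
pOH = 5.32, so pH = 14.00 - 5.32 = 8.68.

8.68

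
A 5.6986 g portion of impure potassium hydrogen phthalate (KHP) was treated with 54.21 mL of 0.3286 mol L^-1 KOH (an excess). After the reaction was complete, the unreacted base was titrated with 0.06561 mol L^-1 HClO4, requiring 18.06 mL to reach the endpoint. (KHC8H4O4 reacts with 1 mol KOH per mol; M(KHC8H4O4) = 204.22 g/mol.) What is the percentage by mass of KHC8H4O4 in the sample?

Total n(KOH) added = 0.3286 x 0.05421 = 0.01781 mol.
n(HClO4) used = 0.06561 x 0.01806 = 0.001185 mol, which equals the excess n(KOH).
So n(KOH) consumed by the sample = 0.01781 - 0.001185 = 0.01663 mol.
n(KHC8H4O4) = 0.01663 / 1 = 0.01663 mol.
mass KHC8H4O4 = 0.01663 x 204.22 = 3.396 g, so %KHC8H4O4 = 3.396/5.6986 x 100 = 59.6%.

59.6%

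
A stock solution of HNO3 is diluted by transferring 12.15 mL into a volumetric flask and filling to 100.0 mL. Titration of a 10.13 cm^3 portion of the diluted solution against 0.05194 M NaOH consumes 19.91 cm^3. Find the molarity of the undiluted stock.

n(NaOH) = 0.05194 x 0.01991 = 0.001034 mol.
n(HNO3) in the aliquot = 0.001034 mol.
[diluted HNO3] = 0.001034 / 0.01013 = 0.1021 M.
Dilution factor = 100.0/12.15 = 8.230, so [stock] = 0.1021 x 8.230 = 0.840 M.

0.840 M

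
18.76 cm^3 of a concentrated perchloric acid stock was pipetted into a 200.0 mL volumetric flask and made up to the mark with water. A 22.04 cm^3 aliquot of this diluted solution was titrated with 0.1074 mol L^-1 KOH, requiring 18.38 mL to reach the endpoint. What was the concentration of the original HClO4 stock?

0.955 M

n(KOH) = 0.1074 x 0.01838 = 0.001974 mol.
n(HClO4) in the aliquot = 0.001974 mol.
[diluted HClO4] = 0.001974 / 0.02204 = 0.08956 M.
Dilution factor = 200.0/18.76 = 10.66, so [stock] = 0.08956 x 10.66 = 0.955 M.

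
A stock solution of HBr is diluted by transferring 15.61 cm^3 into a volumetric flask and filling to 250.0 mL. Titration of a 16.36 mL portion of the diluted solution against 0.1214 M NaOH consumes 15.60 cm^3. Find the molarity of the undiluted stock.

1.85 M

n(NaOH) = 0.1214 x 0.01560 = 0.001894 mol.
n(HBr) in the aliquot = 0.001894 mol.
[diluted HBr] = 0.001894 / 0.01636 = 0.1158 M.
Dilution factor = 250.0/15.61 = 16.02, so [stock] = 0.1158 x 16.02 = 1.85 M.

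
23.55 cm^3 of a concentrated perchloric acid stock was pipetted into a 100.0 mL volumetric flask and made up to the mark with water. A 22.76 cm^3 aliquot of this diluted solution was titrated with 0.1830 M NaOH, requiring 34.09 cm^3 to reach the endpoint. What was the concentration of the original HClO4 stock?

n(NaOH) = 0.1830 x 0.03409 = 0.006238 mol.
n(HClO4) in the aliquot = 0.006238 mol.
[diluted HClO4] = 0.006238 / 0.02276 = 0.2741 M.
Dilution factor = 100.0/23.55 = 4.246, so [stock] = 0.2741 x 4.246 = 1.16 M.

1.16 M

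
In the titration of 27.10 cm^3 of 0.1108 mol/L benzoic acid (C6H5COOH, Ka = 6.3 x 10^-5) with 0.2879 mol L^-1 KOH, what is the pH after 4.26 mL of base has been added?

4.04

Initial n(C6H5COOH) = 0.1108 x 0.02710 = 0.003003 mol.
n(KOH) added = 0.2879 x 0.004260 = 0.001226 mol, converting that many moles of C6H5COOH to C6H5COO-.
Remaining n(C6H5COOH) = 0.001776 mol; n(C6H5COO-) = 0.001226 mol.
By Henderson-Hasselbalch, pH = pKa + log([A^-]/[HA]) = 4.20 + log(0.001226/0.001776) = 4.20 + (-0.16) = 4.04.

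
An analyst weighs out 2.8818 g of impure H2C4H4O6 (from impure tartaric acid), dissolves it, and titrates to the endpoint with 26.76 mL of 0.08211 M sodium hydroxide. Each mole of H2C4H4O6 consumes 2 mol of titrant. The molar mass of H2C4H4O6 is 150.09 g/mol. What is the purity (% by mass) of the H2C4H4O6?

n(NaOH) = 0.08211 x 0.02676 = 0.002197 mol.
n(H2C4H4O6) = 0.002197 / 2 = 0.001099 mol.
mass of H2C4H4O6 = 0.001099 x 150.09 = 0.1649 g.
% purity = 0.1649 / 2.8818 x 100 = 5.72%.

5.72%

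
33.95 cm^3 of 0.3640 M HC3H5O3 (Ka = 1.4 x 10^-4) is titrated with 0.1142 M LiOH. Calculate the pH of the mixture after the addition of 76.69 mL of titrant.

Initial n(HC3H5O3) = 0.3640 x 0.03395 = 0.01236 mol.
n(LiOH) added = 0.1142 x 0.07669 = 0.008758 mol, converting that many moles of HC3H5O3 to C3H5O3-.
Remaining n(HC3H5O3) = 0.003600 mol; n(C3H5O3-) = 0.008758 mol.
By Henderson-Hasselbalch, pH = pKa + log([A^-]/[HA]) = 3.85 + log(0.008758/0.003600) = 3.85 + (+0.39) = 4.24.

4.24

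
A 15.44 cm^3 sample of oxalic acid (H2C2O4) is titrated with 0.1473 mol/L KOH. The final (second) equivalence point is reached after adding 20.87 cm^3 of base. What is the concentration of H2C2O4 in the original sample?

n(KOH) = 0.1473 x 0.02087 = 0.003074 mol.
At the final (second) equivalence point, 2 mol OH^- react per mol H2C2O4, so n(H2C2O4) = 0.003074 / 2 = 0.001537 mol.
[H2C2O4] = 0.001537 / 0.01544 L = 0.0996 M.

0.0996 M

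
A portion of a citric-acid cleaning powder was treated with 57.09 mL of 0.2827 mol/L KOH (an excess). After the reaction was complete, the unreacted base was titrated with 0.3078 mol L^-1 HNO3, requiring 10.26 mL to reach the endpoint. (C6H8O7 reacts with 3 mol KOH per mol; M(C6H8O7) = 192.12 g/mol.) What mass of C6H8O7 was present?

Total n(KOH) added = 0.2827 x 0.05709 = 0.01614 mol.
n(HNO3) used = 0.3078 x 0.01026 = 0.003158 mol, which equals the excess n(KOH).
So n(KOH) consumed by the sample = 0.01614 - 0.003158 = 0.01298 mol.
n(C6H8O7) = 0.01298 / 3 = 0.004327 mol.
mass = 0.004327 mol x 192.12 g/mol = 0.831 g.

0.831 g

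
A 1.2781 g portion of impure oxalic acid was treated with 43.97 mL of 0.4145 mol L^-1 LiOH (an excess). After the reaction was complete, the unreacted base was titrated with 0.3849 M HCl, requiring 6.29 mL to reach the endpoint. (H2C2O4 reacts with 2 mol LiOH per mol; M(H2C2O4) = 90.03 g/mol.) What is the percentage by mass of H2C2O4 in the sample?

55.7%

Total n(LiOH) added = 0.4145 x 0.04397 = 0.01823 mol.
n(HCl) used = 0.3849 x 0.006290 = 0.002421 mol, which equals the excess n(LiOH).
So n(LiOH) consumed by the sample = 0.01823 - 0.002421 = 0.01580 mol.
n(H2C2O4) = 0.01580 / 2 = 0.007902 mol.
mass H2C2O4 = 0.007902 x 90.03 = 0.7114 g, so %H2C2O4 = 0.7114/1.2781 x 100 = 55.7%.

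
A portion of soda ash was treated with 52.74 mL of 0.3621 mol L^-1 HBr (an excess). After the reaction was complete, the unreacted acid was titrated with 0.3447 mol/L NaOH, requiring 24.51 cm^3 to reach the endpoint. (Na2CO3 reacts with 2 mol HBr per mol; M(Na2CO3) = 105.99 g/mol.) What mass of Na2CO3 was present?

0.564 g

Total n(HBr) added = 0.3621 x 0.05274 = 0.01910 mol.
n(NaOH) used = 0.3447 x 0.02451 = 0.008449 mol, which equals the excess n(HBr).
So n(HBr) consumed by the sample = 0.01910 - 0.008449 = 0.01065 mol.
n(Na2CO3) = 0.01065 / 2 = 0.005324 mol.
mass = 0.005324 mol x 105.99 g/mol = 0.564 g.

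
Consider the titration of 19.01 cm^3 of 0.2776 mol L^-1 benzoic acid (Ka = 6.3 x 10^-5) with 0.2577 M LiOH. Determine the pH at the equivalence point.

n(C6H5COOH) = 0.2776 x 0.01901 = 0.005277 mol; V(LiOH) at equivalence = 0.005277/0.2577 = 0.02048 L.
At equivalence all the acid is converted to C6H5COO-; total volume = 0.01901 + 0.02048 = 0.03949 L, so [C6H5COO-] = 0.005277/0.03949 = 0.1336 M.
Kb = Kw/Ka = 1.0e-14 / 6.3 x 10^-5 = 1.59e-10.
[OH^-] = sqrt(Kb x [C6H5COO-]) = sqrt(1.59e-10 x 0.1336) = 4.61e-6 M.
pOH = 5.34, so pH = 14.00 - 5.34 = 8.66.

8.66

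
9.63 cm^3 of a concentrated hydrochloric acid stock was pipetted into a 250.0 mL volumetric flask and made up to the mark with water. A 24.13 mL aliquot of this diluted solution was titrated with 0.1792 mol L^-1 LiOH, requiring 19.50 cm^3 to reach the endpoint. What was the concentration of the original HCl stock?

3.76 M

n(LiOH) = 0.1792 x 0.01950 = 0.003494 mol.
n(HCl) in the aliquot = 0.003494 mol.
[diluted HCl] = 0.003494 / 0.02413 = 0.1448 M.
Dilution factor = 250.0/9.630 = 25.96, so [stock] = 0.1448 x 25.96 = 3.76 M.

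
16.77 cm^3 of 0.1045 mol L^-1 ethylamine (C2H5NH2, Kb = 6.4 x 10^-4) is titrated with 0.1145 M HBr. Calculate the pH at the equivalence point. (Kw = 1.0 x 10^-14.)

6.03

n(C2H5NH2) = 0.1045 x 0.01677 = 0.001752 mol; V(HBr) at equivalence = 0.001752/0.1145 = 0.01531 L.
At equivalence the base is fully converted to C2H5NH3+; total volume = 0.03208 L, so [C2H5NH3+] = 0.001752/0.03208 = 0.05464 M.
Ka(C2H5NH3+) = Kw/Kb = 1.0e-14 / 6.4 x 10^-4 = 1.56e-11.
[H^+] = sqrt(Ka x [C2H5NH3+]) = sqrt(1.56e-11 x 0.05464) = 9.24e-7 M.
pH = -log(9.24e-7) = 6.03.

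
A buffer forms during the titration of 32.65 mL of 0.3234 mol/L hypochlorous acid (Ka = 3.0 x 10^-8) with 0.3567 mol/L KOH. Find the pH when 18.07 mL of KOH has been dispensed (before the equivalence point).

7.72

Initial n(HClO) = 0.3234 x 0.03265 = 0.01056 mol.
n(KOH) added = 0.3567 x 0.01807 = 0.006446 mol, converting that many moles of HClO to ClO-.
Remaining n(HClO) = 0.004113 mol; n(ClO-) = 0.006446 mol.
By Henderson-Hasselbalch, pH = pKa + log([A^-]/[HA]) = 7.52 + log(0.006446/0.004113) = 7.52 + (+0.20) = 7.72.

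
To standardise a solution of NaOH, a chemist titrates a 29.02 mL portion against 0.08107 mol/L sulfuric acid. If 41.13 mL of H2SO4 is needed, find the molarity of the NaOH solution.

0.230 M

n(H2SO4) delivered = 0.08107 x 0.04113 = 0.003334 mol.
The reaction is 2 NaOH + 1 H2SO4, so n(NaOH) = 0.003334 x 2/1 = 0.006669 mol.
[NaOH] = 0.006669 mol / 0.02902 L = 0.230 M.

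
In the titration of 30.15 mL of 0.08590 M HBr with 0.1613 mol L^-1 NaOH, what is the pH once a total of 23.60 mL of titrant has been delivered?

n(acid) = 0.08590 x 0.03015 = 0.002590 mol; n(NaOH) added = 0.1613 x 0.02360 = 0.003807 mol.
Base is in excess by 0.003807 - 0.002590 = 0.001217 mol in a total volume of 0.05375 L.
[OH^-] = 0.001217/0.05375 = 0.02264 M, so pOH = 1.65 and pH = 14.00 - 1.65 = 12.35.

12.35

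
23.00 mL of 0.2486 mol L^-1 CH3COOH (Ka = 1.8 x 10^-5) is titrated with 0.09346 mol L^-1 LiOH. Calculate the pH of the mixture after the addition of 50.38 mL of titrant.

5.41

Initial n(CH3COOH) = 0.2486 x 0.02300 = 0.005718 mol.
n(LiOH) added = 0.09346 x 0.05038 = 0.004709 mol, converting that many moles of CH3COOH to CH3COO-.
Remaining n(CH3COOH) = 0.001009 mol; n(CH3COO-) = 0.004709 mol.
By Henderson-Hasselbalch, pH = pKa + log([A^-]/[HA]) = 4.74 + log(0.004709/0.001009) = 4.74 + (+0.67) = 5.41.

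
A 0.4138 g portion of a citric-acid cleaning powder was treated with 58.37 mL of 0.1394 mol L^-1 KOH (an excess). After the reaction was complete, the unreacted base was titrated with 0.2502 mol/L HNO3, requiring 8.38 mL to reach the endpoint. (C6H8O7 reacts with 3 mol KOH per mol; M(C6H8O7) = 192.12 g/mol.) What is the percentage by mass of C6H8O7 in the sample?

93.5%

Total n(KOH) added = 0.1394 x 0.05837 = 0.008137 mol.
n(HNO3) used = 0.2502 x 0.008380 = 0.002097 mol, which equals the excess n(KOH).
So n(KOH) consumed by the sample = 0.008137 - 0.002097 = 0.006040 mol.
n(C6H8O7) = 0.006040 / 3 = 0.002013 mol.
mass C6H8O7 = 0.002013 x 192.12 = 0.3868 g, so %C6H8O7 = 0.3868/0.4138 x 100 = 93.5%.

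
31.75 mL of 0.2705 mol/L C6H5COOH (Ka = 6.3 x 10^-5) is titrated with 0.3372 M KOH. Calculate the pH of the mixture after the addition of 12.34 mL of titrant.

4.17

Initial n(C6H5COOH) = 0.2705 x 0.03175 = 0.008588 mol.
n(KOH) added = 0.3372 x 0.01234 = 0.004161 mol, converting that many moles of C6H5COOH to C6H5COO-.
Remaining n(C6H5COOH) = 0.004427 mol; n(C6H5COO-) = 0.004161 mol.
By Henderson-Hasselbalch, pH = pKa + log([A^-]/[HA]) = 4.20 + log(0.004161/0.004427) = 4.20 + (-0.03) = 4.17.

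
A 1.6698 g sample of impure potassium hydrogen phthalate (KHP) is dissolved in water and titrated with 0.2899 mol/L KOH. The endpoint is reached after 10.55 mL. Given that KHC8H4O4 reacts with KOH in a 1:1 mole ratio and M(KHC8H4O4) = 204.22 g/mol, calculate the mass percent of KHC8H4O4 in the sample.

37.4%

n(KOH) = 0.2899 x 0.01055 = 0.003058 mol.
n(KHC8H4O4) = 0.003058 / 1 = 0.003058 mol.
mass of KHC8H4O4 = 0.003058 x 204.22 = 0.6246 g.
% purity = 0.6246 / 1.6698 x 100 = 37.4%.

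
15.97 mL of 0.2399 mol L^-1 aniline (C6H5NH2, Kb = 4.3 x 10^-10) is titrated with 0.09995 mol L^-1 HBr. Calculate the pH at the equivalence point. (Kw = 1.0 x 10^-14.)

2.89

n(C6H5NH2) = 0.2399 x 0.01597 = 0.003831 mol; V(HBr) at equivalence = 0.003831/0.09995 = 0.03833 L.
At equivalence the base is fully converted to C6H5NH3+; total volume = 0.05430 L, so [C6H5NH3+] = 0.003831/0.05430 = 0.07055 M.
Ka(C6H5NH3+) = Kw/Kb = 1.0e-14 / 4.3 x 10^-10 = 2.33e-5.
[H^+] = sqrt(Ka x [C6H5NH3+]) = sqrt(2.33e-5 x 0.07055) = 0.00128 M.
pH = -log(0.00128) = 2.89.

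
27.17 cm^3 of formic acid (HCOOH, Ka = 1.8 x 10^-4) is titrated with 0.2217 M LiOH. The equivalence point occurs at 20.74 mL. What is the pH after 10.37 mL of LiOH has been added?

10.37 mL is exactly half the equivalence volume (20.74/2), i.e. the half-equivalence point.
There, n(HA) = n(A^-), so pH = pKa = -log(1.8 x 10^-4) = 3.74.

3.74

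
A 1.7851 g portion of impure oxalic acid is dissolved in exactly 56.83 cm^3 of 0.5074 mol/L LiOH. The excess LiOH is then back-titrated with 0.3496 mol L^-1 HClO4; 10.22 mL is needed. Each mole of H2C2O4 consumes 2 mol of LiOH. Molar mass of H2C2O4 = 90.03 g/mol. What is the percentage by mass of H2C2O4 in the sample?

63.7%

Total n(LiOH) added = 0.5074 x 0.05683 = 0.02884 mol.
n(HClO4) used = 0.3496 x 0.01022 = 0.003573 mol, which equals the excess n(LiOH).
So n(LiOH) consumed by the sample = 0.02884 - 0.003573 = 0.02526 mol.
n(H2C2O4) = 0.02526 / 2 = 0.01263 mol.
mass H2C2O4 = 0.01263 x 90.03 = 1.137 g, so %H2C2O4 = 1.137/1.7851 x 100 = 63.7%.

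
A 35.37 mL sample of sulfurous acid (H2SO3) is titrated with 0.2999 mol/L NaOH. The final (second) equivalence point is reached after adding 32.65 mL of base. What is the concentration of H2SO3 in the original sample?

0.138 M

n(NaOH) = 0.2999 x 0.03265 = 0.009792 mol.
At the final (second) equivalence point, 2 mol OH^- react per mol H2SO3, so n(H2SO3) = 0.009792 / 2 = 0.004896 mol.
[H2SO3] = 0.004896 / 0.03537 L = 0.138 M.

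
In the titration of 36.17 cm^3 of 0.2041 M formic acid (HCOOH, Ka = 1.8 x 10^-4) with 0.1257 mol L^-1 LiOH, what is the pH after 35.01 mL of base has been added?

3.91

Initial n(HCOOH) = 0.2041 x 0.03617 = 0.007382 mol.
n(LiOH) added = 0.1257 x 0.03501 = 0.004401 mol, converting that many moles of HCOOH to HCOO-.
Remaining n(HCOOH) = 0.002982 mol; n(HCOO-) = 0.004401 mol.
By Henderson-Hasselbalch, pH = pKa + log([A^-]/[HA]) = 3.74 + log(0.004401/0.002982) = 3.74 + (+0.17) = 3.91.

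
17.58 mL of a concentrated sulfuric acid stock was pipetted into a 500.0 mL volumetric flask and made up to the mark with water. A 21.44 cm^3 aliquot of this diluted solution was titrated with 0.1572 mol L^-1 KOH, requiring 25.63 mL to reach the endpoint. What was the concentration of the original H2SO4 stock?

2.67 M

n(KOH) = 0.1572 x 0.02563 = 0.004029 mol.
n(H2SO4) in the aliquot = 0.004029 x 1/2 = 0.002015 mol.
[diluted H2SO4] = 0.002015 / 0.02144 = 0.09396 M.
Dilution factor = 500.0/17.58 = 28.44, so [stock] = 0.09396 x 28.44 = 2.67 M.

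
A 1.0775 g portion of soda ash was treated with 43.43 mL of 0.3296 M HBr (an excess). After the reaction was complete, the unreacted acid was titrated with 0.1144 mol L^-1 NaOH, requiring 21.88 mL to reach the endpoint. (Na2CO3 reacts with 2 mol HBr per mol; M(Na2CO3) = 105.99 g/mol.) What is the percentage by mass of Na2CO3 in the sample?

Total n(HBr) added = 0.3296 x 0.04343 = 0.01431 mol.
n(NaOH) used = 0.1144 x 0.02188 = 0.002503 mol, which equals the excess n(HBr).
So n(HBr) consumed by the sample = 0.01431 - 0.002503 = 0.01181 mol.
n(Na2CO3) = 0.01181 / 2 = 0.005906 mol.
mass Na2CO3 = 0.005906 x 105.99 = 0.6259 g, so %Na2CO3 = 0.6259/1.0775 x 100 = 58.1%.

58.1%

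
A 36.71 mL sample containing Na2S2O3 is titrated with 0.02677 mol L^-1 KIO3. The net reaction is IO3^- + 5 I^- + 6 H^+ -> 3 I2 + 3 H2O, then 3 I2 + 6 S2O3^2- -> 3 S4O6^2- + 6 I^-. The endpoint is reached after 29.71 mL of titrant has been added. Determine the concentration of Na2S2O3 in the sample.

0.130 M

n(KIO3) = 0.02677 x 0.02971 = 0.0007953 mol.
From the balanced equation, 1 mol KIO3 reacts with 6 mol Na2S2O3, so n(Na2S2O3) = 0.0007953 x 6/1 = 0.004772 mol.
[Na2S2O3] = 0.004772 / 0.03671 L = 0.130 M.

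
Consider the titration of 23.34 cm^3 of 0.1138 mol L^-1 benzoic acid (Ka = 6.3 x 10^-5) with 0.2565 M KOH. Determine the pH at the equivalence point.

n(C6H5COOH) = 0.1138 x 0.02334 = 0.002656 mol; V(KOH) at equivalence = 0.002656/0.2565 = 0.01036 L.
At equivalence all the acid is converted to C6H5COO-; total volume = 0.02334 + 0.01036 = 0.03370 L, so [C6H5COO-] = 0.002656/0.03370 = 0.07883 M.
Kb = Kw/Ka = 1.0e-14 / 6.3 x 10^-5 = 1.59e-10.
[OH^-] = sqrt(Kb x [C6H5COO-]) = sqrt(1.59e-10 x 0.07883) = 3.54e-6 M.
pOH = 5.45, so pH = 14.00 - 5.45 = 8.55.

8.55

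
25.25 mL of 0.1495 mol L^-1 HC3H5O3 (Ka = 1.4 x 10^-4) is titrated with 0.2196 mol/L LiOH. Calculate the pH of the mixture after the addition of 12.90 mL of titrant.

Initial n(HC3H5O3) = 0.1495 x 0.02525 = 0.003775 mol.
n(LiOH) added = 0.2196 x 0.01290 = 0.002833 mol, converting that many moles of HC3H5O3 to C3H5O3-.
Remaining n(HC3H5O3) = 0.0009420 mol; n(C3H5O3-) = 0.002833 mol.
By Henderson-Hasselbalch, pH = pKa + log([A^-]/[HA]) = 3.85 + log(0.002833/0.0009420) = 3.85 + (+0.48) = 4.33.

4.33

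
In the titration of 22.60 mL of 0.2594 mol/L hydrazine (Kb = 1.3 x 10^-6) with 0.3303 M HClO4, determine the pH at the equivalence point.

4.48

n(N2H4) = 0.2594 x 0.02260 = 0.005862 mol; V(HClO4) at equivalence = 0.005862/0.3303 = 0.01775 L.
At equivalence the base is fully converted to N2H5+; total volume = 0.04035 L, so [N2H5+] = 0.005862/0.04035 = 0.1453 M.
Ka(N2H5+) = Kw/Kb = 1.0e-14 / 1.3 x 10^-6 = 7.69e-9.
[H^+] = sqrt(Ka x [N2H5+]) = sqrt(7.69e-9 x 0.1453) = 3.34e-5 M.
pH = -log(3.34e-5) = 4.48.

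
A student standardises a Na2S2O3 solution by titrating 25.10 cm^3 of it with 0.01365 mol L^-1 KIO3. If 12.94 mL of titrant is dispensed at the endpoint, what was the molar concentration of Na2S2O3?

0.0422 M

n(KIO3) = 0.01365 x 0.01294 = 0.0001766 mol.
From the balanced equation, 1 mol KIO3 reacts with 6 mol Na2S2O3, so n(Na2S2O3) = 0.0001766 x 6/1 = 0.001060 mol.
[Na2S2O3] = 0.001060 / 0.02510 L = 0.0422 M.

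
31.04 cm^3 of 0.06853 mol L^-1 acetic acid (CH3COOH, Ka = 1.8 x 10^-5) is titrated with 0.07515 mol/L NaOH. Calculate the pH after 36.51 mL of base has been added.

n(acid) = 0.06853 x 0.03104 = 0.002127 mol; n(NaOH) added = 0.07515 x 0.03651 = 0.002744 mol.
Base is in excess by 0.002744 - 0.002127 = 0.0006166 mol in a total volume of 0.06755 L.
[OH^-] = 0.0006166/0.06755 = 0.009127 M, so pOH = 2.04 and pH = 14.00 - 2.04 = 11.96.

11.96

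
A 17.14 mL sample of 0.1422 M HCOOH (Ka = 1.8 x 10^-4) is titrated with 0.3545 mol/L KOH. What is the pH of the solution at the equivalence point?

8.38

n(HCOOH) = 0.1422 x 0.01714 = 0.002437 mol; V(KOH) at equivalence = 0.002437/0.3545 = 0.006875 L.
At equivalence all the acid is converted to HCOO-; total volume = 0.01714 + 0.006875 = 0.02402 L, so [HCOO-] = 0.002437/0.02402 = 0.1015 M.
Kb = Kw/Ka = 1.0e-14 / 1.8 x 10^-4 = 5.56e-11.
[OH^-] = sqrt(Kb x [HCOO-]) = sqrt(5.56e-11 x 0.1015) = 2.37e-6 M.
pOH = 5.62, so pH = 14.00 - 5.62 = 8.38.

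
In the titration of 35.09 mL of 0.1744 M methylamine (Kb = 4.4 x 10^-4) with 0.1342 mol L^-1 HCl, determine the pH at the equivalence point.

5.88

n(CH3NH2) = 0.1744 x 0.03509 = 0.006120 mol; V(HCl) at equivalence = 0.006120/0.1342 = 0.04560 L.
At equivalence the base is fully converted to CH3NH3+; total volume = 0.08069 L, so [CH3NH3+] = 0.006120/0.08069 = 0.07584 M.
Ka(CH3NH3+) = Kw/Kb = 1.0e-14 / 4.4 x 10^-4 = 2.27e-11.
[H^+] = sqrt(Ka x [CH3NH3+]) = sqrt(2.27e-11 x 0.07584) = 1.31e-6 M.
pH = -log(1.31e-6) = 5.88.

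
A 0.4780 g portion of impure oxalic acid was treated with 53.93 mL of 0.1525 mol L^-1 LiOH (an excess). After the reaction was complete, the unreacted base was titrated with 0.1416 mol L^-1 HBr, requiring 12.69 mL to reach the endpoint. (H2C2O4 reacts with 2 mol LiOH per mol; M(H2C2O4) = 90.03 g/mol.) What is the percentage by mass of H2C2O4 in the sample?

Total n(LiOH) added = 0.1525 x 0.05393 = 0.008224 mol.
n(HBr) used = 0.1416 x 0.01269 = 0.001797 mol, which equals the excess n(LiOH).
So n(LiOH) consumed by the sample = 0.008224 - 0.001797 = 0.006427 mol.
n(H2C2O4) = 0.006427 / 2 = 0.003214 mol.
mass H2C2O4 = 0.003214 x 90.03 = 0.2893 g, so %H2C2O4 = 0.2893/0.4780 x 100 = 60.5%.

60.5%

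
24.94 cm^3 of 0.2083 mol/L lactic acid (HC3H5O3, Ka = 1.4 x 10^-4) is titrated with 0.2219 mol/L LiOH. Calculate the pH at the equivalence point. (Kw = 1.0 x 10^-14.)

n(HC3H5O3) = 0.2083 x 0.02494 = 0.005195 mol; V(LiOH) at equivalence = 0.005195/0.2219 = 0.02341 L.
At equivalence all the acid is converted to C3H5O3-; total volume = 0.02494 + 0.02341 = 0.04835 L, so [C3H5O3-] = 0.005195/0.04835 = 0.1074 M.
Kb = Kw/Ka = 1.0e-14 / 1.4 x 10^-4 = 7.14e-11.
[OH^-] = sqrt(Kb x [C3H5O3-]) = sqrt(7.14e-11 x 0.1074) = 2.77e-6 M.
pOH = 5.56, so pH = 14.00 - 5.56 = 8.44.

8.44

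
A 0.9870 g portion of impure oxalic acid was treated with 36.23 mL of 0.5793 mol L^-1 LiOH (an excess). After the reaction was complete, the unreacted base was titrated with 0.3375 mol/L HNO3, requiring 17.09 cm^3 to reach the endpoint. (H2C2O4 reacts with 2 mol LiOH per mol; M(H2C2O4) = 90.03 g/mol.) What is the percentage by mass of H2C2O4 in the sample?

Total n(LiOH) added = 0.5793 x 0.03623 = 0.02099 mol.
n(HNO3) used = 0.3375 x 0.01709 = 0.005768 mol, which equals the excess n(LiOH).
So n(LiOH) consumed by the sample = 0.02099 - 0.005768 = 0.01522 mol.
n(H2C2O4) = 0.01522 / 2 = 0.007610 mol.
mass H2C2O4 = 0.007610 x 90.03 = 0.6851 g, so %H2C2O4 = 0.6851/0.9870 x 100 = 69.4%.

69.4%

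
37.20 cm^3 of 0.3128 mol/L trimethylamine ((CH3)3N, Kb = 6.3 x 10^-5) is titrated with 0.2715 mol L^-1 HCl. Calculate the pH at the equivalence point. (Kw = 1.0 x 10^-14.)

5.32

n((CH3)3N) = 0.3128 x 0.03720 = 0.01164 mol; V(HCl) at equivalence = 0.01164/0.2715 = 0.04286 L.
At equivalence the base is fully converted to (CH3)3NH+; total volume = 0.08006 L, so [(CH3)3NH+] = 0.01164/0.08006 = 0.1453 M.
Ka((CH3)3NH+) = Kw/Kb = 1.0e-14 / 6.3 x 10^-5 = 1.59e-10.
[H^+] = sqrt(Ka x [(CH3)3NH+]) = sqrt(1.59e-10 x 0.1453) = 4.80e-6 M.
pH = -log(4.80e-6) = 5.32.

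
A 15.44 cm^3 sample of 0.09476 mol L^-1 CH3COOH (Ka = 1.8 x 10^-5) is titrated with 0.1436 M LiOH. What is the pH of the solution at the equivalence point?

8.75

n(CH3COOH) = 0.09476 x 0.01544 = 0.001463 mol; V(LiOH) at equivalence = 0.001463/0.1436 = 0.01019 L.
At equivalence all the acid is converted to CH3COO-; total volume = 0.01544 + 0.01019 = 0.02563 L, so [CH3COO-] = 0.001463/0.02563 = 0.05709 M.
Kb = Kw/Ka = 1.0e-14 / 1.8 x 10^-5 = 5.56e-10.
[OH^-] = sqrt(Kb x [CH3COO-]) = sqrt(5.56e-10 x 0.05709) = 5.63e-6 M.
pOH = 5.25, so pH = 14.00 - 5.25 = 8.75.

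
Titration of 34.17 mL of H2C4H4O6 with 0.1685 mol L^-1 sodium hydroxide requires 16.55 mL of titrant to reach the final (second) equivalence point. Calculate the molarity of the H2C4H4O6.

n(NaOH) = 0.1685 x 0.01655 = 0.002789 mol.
At the final (second) equivalence point, 2 mol OH^- react per mol H2C4H4O6, so n(H2C4H4O6) = 0.002789 / 2 = 0.001394 mol.
[H2C4H4O6] = 0.001394 / 0.03417 L = 0.0408 M.

0.0408 M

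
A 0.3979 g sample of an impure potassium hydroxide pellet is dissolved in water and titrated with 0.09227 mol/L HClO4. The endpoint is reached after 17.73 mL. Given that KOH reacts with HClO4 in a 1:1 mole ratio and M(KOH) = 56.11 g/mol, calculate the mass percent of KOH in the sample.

23.1%

n(HClO4) = 0.09227 x 0.01773 = 0.001636 mol.
n(KOH) = 0.001636 / 1 = 0.001636 mol.
mass of KOH = 0.001636 x 56.11 = 0.09179 g.
% purity = 0.09179 / 0.3979 x 100 = 23.1%.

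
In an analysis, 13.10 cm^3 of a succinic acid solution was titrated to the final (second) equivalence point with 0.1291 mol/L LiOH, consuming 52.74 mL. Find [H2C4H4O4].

0.260 M

n(LiOH) = 0.1291 x 0.05274 = 0.006809 mol.
At the final (second) equivalence point, 2 mol OH^- react per mol H2C4H4O4, so n(H2C4H4O4) = 0.006809 / 2 = 0.003404 mol.
[H2C4H4O4] = 0.003404 / 0.01310 L = 0.260 M.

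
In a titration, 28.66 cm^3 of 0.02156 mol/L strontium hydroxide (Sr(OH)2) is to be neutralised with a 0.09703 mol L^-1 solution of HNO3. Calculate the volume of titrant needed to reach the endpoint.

n(Sr(OH)2) = 0.02156 mol/L x 0.02866 L = 0.0006179 mol.
The neutralisation is 1 Sr(OH)2 : 2 HNO3, so n(HNO3) = 0.0006179 x 2/1 = 0.001236 mol.
V(HNO3) = 0.001236 / 0.09703 = 0.01274 L = 12.7 mL.

12.7 mL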